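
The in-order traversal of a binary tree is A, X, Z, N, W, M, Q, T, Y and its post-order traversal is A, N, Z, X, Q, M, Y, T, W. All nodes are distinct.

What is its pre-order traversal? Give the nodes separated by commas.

W, X, A, Z, N, T, M, Q, Y

The last element of post-order is the root; it splits in-order into left and right subtrees.
Root W: left subtree has 4 nodes {A, X, Z, N}, right has 4 {M, Q, T, Y}.
  Root X: left subtree has 1 node {A}, right has 2 {Z, N}.
    Root Z: left subtree has 0 nodes { }, right has 1 {N}.
  Root T: left subtree has 2 nodes {M, Q}, right has 1 {Y}.
    Root M: left subtree has 0 nodes { }, right has 1 {Q}.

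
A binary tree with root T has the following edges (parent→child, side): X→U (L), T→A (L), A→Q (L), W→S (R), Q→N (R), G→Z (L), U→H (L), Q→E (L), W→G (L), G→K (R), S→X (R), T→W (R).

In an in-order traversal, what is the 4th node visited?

A

In-order visits the left subtree, then the node, then the right subtree.
At T: go left to A.
  At A: go left to Q.
    At Q: go left to E.
      E is a leaf — visit E.
    Visit Q.
    At Q: go right to N.
      N is a leaf — visit N.
  Visit A.
  At A: no right child.
Visit T.
At T: go right to W.
  At W: go left to G.
    At G: go left to Z.
      Z is a leaf — visit Z.
    Visit G.
    At G: go right to K.
      K is a leaf — visit K.
  Visit W.
  At W: go right to S.
    At S: no left child.
    Visit S.
    At S: go right to X.
      At X: go left to U.
        At U: go left to H.
          H is a leaf — visit H.
        Visit U.
        At U: no right child.
      Visit X.
      At X: no right child.
Full in-order sequence: E, Q, N, A, T, Z, G, K, W, S, H, U, X.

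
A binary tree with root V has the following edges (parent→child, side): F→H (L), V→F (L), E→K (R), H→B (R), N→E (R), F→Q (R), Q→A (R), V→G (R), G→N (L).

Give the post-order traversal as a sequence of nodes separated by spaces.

B H A Q F K E N G V

Post-order visits the left subtree, then the right subtree, then the node.
At V: go left to F.
  At F: go left to H.
    At H: no left child.
    At H: go right to B.
      B is a leaf — visit B.
    Visit H.
  At F: go right to Q.
    At Q: no left child.
    At Q: go right to A.
      A is a leaf — visit A.
    Visit Q.
  Visit F.
At V: go right to G.
  At G: go left to N.
    At N: no left child.
    At N: go right to E.
      At E: no left child.
      At E: go right to K.
        K is a leaf — visit K.
      Visit E.
    Visit N.
  At G: no right child.
  Visit G.
Visit V.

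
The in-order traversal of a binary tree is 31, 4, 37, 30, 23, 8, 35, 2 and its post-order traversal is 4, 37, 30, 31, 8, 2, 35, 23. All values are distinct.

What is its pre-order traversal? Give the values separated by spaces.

The last element of post-order is the root; it splits in-order into left and right subtrees.
Root 23: left subtree has 4 nodes {31, 4, 37, 30}, right has 3 {8, 35, 2}.
  Root 31: left subtree has 0 nodes { }, right has 3 {4, 37, 30}.
    Root 30: left subtree has 2 nodes {4, 37}, right has 0 { }.
      Root 37: left subtree has 1 node {4}, right has 0 { }.
  Root 35: left subtree has 1 node {8}, right has 1 {2}.

23 31 30 37 4 35 8 2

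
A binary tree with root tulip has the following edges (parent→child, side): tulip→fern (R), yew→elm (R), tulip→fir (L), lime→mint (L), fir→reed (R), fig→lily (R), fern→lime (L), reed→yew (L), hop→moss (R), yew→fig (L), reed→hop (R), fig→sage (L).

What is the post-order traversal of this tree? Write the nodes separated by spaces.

sage lily fig elm yew moss hop reed fir mint lime fern tulip

Post-order visits the left subtree, then the right subtree, then the node.
At tulip: go left to fir.
  At fir: no left child.
  At fir: go right to reed.
    At reed: go left to yew.
      At yew: go left to fig.
        At fig: go left to sage.
          sage is a leaf — visit sage.
        At fig: go right to lily.
          lily is a leaf — visit lily.
        Visit fig.
      At yew: go right to elm.
        elm is a leaf — visit elm.
      Visit yew.
    At reed: go right to hop.
      At hop: no left child.
      At hop: go right to moss.
        moss is a leaf — visit moss.
      Visit hop.
    Visit reed.
  Visit fir.
At tulip: go right to fern.
  At fern: go left to lime.
    At lime: go left to mint.
      mint is a leaf — visit mint.
    At lime: no right child.
    Visit lime.
  At fern: no right child.
  Visit fern.
Visit tulip.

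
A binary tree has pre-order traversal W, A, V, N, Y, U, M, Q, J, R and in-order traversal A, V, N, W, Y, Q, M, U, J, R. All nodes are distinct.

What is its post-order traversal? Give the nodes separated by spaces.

N V A Q M R J U Y W

The first element of pre-order is the root; it splits in-order into left and right subtrees.
Root W: left subtree has 3 nodes {A, V, N}, right has 6 {Y, Q, M, U, J, R}.
  Root A: left subtree has 0 nodes { }, right has 2 {V, N}.
    Root V: left subtree has 0 nodes { }, right has 1 {N}.
  Root Y: left subtree has 0 nodes { }, right has 5 {Q, M, U, J, R}.
    Root U: left subtree has 2 nodes {Q, M}, right has 2 {J, R}.
      Root M: left subtree has 1 node {Q}, right has 0 { }.
      Root J: left subtree has 0 nodes { }, right has 1 {R}.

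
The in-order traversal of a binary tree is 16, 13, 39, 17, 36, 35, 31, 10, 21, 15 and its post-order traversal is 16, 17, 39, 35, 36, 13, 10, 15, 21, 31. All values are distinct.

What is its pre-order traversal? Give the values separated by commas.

The last element of post-order is the root; it splits in-order into left and right subtrees.
Root 31: left subtree has 6 nodes {16, 13, 39, 17, 36, 35}, right has 3 {10, 21, 15}.
  Root 13: left subtree has 1 node {16}, right has 4 {39, 17, 36, 35}.
    Root 36: left subtree has 2 nodes {39, 17}, right has 1 {35}.
      Root 39: left subtree has 0 nodes { }, right has 1 {17}.
  Root 21: left subtree has 1 node {10}, right has 1 {15}.

31, 13, 16, 36, 39, 17, 35, 21, 10, 15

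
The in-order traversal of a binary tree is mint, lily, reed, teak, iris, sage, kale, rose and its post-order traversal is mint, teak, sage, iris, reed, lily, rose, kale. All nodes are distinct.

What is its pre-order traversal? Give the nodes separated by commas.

kale, lily, mint, reed, iris, teak, sage, rose

The last element of post-order is the root; it splits in-order into left and right subtrees.
Root kale: left subtree has 6 nodes {mint, lily, reed, teak, iris, sage}, right has 1 {rose}.
  Root lily: left subtree has 1 node {mint}, right has 4 {reed, teak, iris, sage}.
    Root reed: left subtree has 0 nodes { }, right has 3 {teak, iris, sage}.
      Root iris: left subtree has 1 node {teak}, right has 1 {sage}.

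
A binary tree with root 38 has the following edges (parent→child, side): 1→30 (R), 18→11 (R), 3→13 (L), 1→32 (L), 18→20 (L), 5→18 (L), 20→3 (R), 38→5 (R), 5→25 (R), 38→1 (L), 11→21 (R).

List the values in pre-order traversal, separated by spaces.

Pre-order visits the node, then its left subtree, then its right subtree.
Visit 38.
At 38: go left to 1.
  Visit 1.
  At 1: go left to 32.
    32 is a leaf — visit 32.
  At 1: go right to 30.
    30 is a leaf — visit 30.
At 38: go right to 5.
  Visit 5.
  At 5: go left to 18.
    Visit 18.
    At 18: go left to 20.
      Visit 20.
      At 20: no left child.
      At 20: go right to 3.
        Visit 3.
        At 3: go left to 13.
          13 is a leaf — visit 13.
        At 3: no right child.
    At 18: go right to 11.
      Visit 11.
      At 11: no left child.
      At 11: go right to 21.
        21 is a leaf — visit 21.
  At 5: go right to 25.
    25 is a leaf — visit 25.

38 1 32 30 5 18 20 3 13 11 21 25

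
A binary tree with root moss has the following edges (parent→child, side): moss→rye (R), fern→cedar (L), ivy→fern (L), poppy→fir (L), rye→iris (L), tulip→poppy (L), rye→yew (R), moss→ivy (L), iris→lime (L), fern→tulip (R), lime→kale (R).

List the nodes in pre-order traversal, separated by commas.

moss, ivy, fern, cedar, tulip, poppy, fir, rye, iris, lime, kale, yew

Pre-order visits the node, then its left subtree, then its right subtree.
Visit moss.
At moss: go left to ivy.
  Visit ivy.
  At ivy: go left to fern.
    Visit fern.
    At fern: go left to cedar.
      cedar is a leaf — visit cedar.
    At fern: go right to tulip.
      Visit tulip.
      At tulip: go left to poppy.
        Visit poppy.
        At poppy: go left to fir.
          fir is a leaf — visit fir.
        At poppy: no right child.
      At tulip: no right child.
  At ivy: no right child.
At moss: go right to rye.
  Visit rye.
  At rye: go left to iris.
    Visit iris.
    At iris: go left to lime.
      Visit lime.
      At lime: no left child.
      At lime: go right to kale.
        kale is a leaf — visit kale.
    At iris: no right child.
  At rye: go right to yew.
    yew is a leaf — visit yew.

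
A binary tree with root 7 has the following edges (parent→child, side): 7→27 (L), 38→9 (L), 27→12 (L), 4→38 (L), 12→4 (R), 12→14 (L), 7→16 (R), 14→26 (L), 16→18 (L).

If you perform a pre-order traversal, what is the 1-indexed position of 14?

Pre-order visits the node, then its left subtree, then its right subtree.
Visit 7.
At 7: go left to 27.
  Visit 27.
  At 27: go left to 12.
    Visit 12.
    At 12: go left to 14.
      Visit 14.
      At 14: go left to 26.
        26 is a leaf — visit 26.
      At 14: no right child.
    At 12: go right to 4.
      Visit 4.
      At 4: go left to 38.
        Visit 38.
        At 38: go left to 9.
          9 is a leaf — visit 9.
        At 38: no right child.
      At 4: no right child.
  At 27: no right child.
At 7: go right to 16.
  Visit 16.
  At 16: go left to 18.
    18 is a leaf — visit 18.
  At 16: no right child.
Full pre-order sequence: 7, 27, 12, 14, 26, 4, 38, 9, 16, 18.

4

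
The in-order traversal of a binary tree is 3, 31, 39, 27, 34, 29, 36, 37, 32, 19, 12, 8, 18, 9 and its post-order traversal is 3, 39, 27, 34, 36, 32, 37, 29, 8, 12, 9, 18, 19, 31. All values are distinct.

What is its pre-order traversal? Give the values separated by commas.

31, 3, 19, 29, 34, 27, 39, 37, 36, 32, 18, 12, 8, 9

The last element of post-order is the root; it splits in-order into left and right subtrees.
Root 31: left subtree has 1 node {3}, right has 12 {39, 27, 34, 29, 36, 37, 32, 19, 12, 8, 18, 9}.
  Root 19: left subtree has 7 nodes {39, 27, 34, 29, 36, 37, 32}, right has 4 {12, 8, 18, 9}.
    Root 29: left subtree has 3 nodes {39, 27, 34}, right has 3 {36, 37, 32}.
      Root 34: left subtree has 2 nodes {39, 27}, right has 0 { }.
        Root 27: left subtree has 1 node {39}, right has 0 { }.
      Root 37: left subtree has 1 node {36}, right has 1 {32}.
    Root 18: left subtree has 2 nodes {12, 8}, right has 1 {9}.
      Root 12: left subtree has 0 nodes { }, right has 1 {8}.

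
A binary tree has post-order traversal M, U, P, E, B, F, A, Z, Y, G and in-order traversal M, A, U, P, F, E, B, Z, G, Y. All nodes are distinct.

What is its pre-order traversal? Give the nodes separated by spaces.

The last element of post-order is the root; it splits in-order into left and right subtrees.
Root G: left subtree has 8 nodes {M, A, U, P, F, E, B, Z}, right has 1 {Y}.
  Root Z: left subtree has 7 nodes {M, A, U, P, F, E, B}, right has 0 { }.
    Root A: left subtree has 1 node {M}, right has 5 {U, P, F, E, B}.
      Root F: left subtree has 2 nodes {U, P}, right has 2 {E, B}.
        Root P: left subtree has 1 node {U}, right has 0 { }.
        Root B: left subtree has 1 node {E}, right has 0 { }.

G Z A M F P U B E Y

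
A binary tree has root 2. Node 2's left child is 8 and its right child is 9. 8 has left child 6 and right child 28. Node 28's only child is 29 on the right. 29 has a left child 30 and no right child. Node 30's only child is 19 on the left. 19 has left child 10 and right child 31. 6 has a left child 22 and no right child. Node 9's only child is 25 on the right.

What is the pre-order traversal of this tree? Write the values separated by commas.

Pre-order visits the node, then its left subtree, then its right subtree.
Visit 2.
At 2: go left to 8.
  Visit 8.
  At 8: go left to 6.
    Visit 6.
    At 6: go left to 22.
      22 is a leaf — visit 22.
    At 6: no right child.
  At 8: go right to 28.
    Visit 28.
    At 28: no left child.
    At 28: go right to 29.
      Visit 29.
      At 29: go left to 30.
        Visit 30.
        At 30: go left to 19.
          Visit 19.
          At 19: go left to 10.
            10 is a leaf — visit 10.
          At 19: go right to 31.
            31 is a leaf — visit 31.
        At 30: no right child.
      At 29: no right child.
At 2: go right to 9.
  Visit 9.
  At 9: no left child.
  At 9: go right to 25.
    25 is a leaf — visit 25.

2, 8, 6, 22, 28, 29, 30, 19, 10, 31, 9, 25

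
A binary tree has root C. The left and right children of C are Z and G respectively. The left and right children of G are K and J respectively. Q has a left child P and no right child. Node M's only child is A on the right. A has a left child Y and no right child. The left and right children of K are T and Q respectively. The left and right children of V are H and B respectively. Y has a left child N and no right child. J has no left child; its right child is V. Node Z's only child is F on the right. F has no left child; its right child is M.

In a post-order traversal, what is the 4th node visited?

M

Post-order visits the left subtree, then the right subtree, then the node.
At C: go left to Z.
  At Z: no left child.
  At Z: go right to F.
    At F: no left child.
    At F: go right to M.
      At M: no left child.
      At M: go right to A.
        At A: go left to Y.
          At Y: go left to N.
            N is a leaf — visit N.
          At Y: no right child.
          Visit Y.
        At A: no right child.
        Visit A.
      Visit M.
    Visit F.
  Visit Z.
At C: go right to G.
  At G: go left to K.
    At K: go left to T.
      T is a leaf — visit T.
    At K: go right to Q.
      At Q: go left to P.
        P is a leaf — visit P.
      At Q: no right child.
      Visit Q.
    Visit K.
  At G: go right to J.
    At J: no left child.
    At J: go right to V.
      At V: go left to H.
        H is a leaf — visit H.
      At V: go right to B.
        B is a leaf — visit B.
      Visit V.
    Visit J.
  Visit G.
Visit C.
Full post-order sequence: N, Y, A, M, F, Z, T, P, Q, K, H, B, V, J, G, C.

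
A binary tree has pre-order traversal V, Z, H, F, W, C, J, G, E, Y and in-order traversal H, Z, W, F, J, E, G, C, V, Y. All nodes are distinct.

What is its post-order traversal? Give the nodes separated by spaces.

H W E G J C F Z Y V

The first element of pre-order is the root; it splits in-order into left and right subtrees.
Root V: left subtree has 8 nodes {H, Z, W, F, J, E, G, C}, right has 1 {Y}.
  Root Z: left subtree has 1 node {H}, right has 6 {W, F, J, E, G, C}.
    Root F: left subtree has 1 node {W}, right has 4 {J, E, G, C}.
      Root C: left subtree has 3 nodes {J, E, G}, right has 0 { }.
        Root J: left subtree has 0 nodes { }, right has 2 {E, G}.
          Root G: left subtree has 1 node {E}, right has 0 { }.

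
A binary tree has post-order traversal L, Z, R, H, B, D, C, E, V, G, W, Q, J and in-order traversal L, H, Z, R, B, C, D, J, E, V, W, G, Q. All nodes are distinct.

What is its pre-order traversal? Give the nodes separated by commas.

J, C, B, H, L, R, Z, D, Q, W, V, E, G

The last element of post-order is the root; it splits in-order into left and right subtrees.
Root J: left subtree has 7 nodes {L, H, Z, R, B, C, D}, right has 5 {E, V, W, G, Q}.
  Root C: left subtree has 5 nodes {L, H, Z, R, B}, right has 1 {D}.
    Root B: left subtree has 4 nodes {L, H, Z, R}, right has 0 { }.
      Root H: left subtree has 1 node {L}, right has 2 {Z, R}.
        Root R: left subtree has 1 node {Z}, right has 0 { }.
  Root Q: left subtree has 4 nodes {E, V, W, G}, right has 0 { }.
    Root W: left subtree has 2 nodes {E, V}, right has 1 {G}.
      Root V: left subtree has 1 node {E}, right has 0 { }.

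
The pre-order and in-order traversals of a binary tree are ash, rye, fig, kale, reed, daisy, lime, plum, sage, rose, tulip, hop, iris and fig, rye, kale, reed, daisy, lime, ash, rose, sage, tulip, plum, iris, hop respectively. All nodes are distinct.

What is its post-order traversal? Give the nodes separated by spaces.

fig lime daisy reed kale rye rose tulip sage iris hop plum ash

The first element of pre-order is the root; it splits in-order into left and right subtrees.
Root ash: left subtree has 6 nodes {fig, rye, kale, reed, daisy, lime}, right has 6 {rose, sage, tulip, plum, iris, hop}.
  Root rye: left subtree has 1 node {fig}, right has 4 {kale, reed, daisy, lime}.
    Root kale: left subtree has 0 nodes { }, right has 3 {reed, daisy, lime}.
      Root reed: left subtree has 0 nodes { }, right has 2 {daisy, lime}.
        Root daisy: left subtree has 0 nodes { }, right has 1 {lime}.
  Root plum: left subtree has 3 nodes {rose, sage, tulip}, right has 2 {iris, hop}.
    Root sage: left subtree has 1 node {rose}, right has 1 {tulip}.
    Root hop: left subtree has 1 node {iris}, right has 0 { }.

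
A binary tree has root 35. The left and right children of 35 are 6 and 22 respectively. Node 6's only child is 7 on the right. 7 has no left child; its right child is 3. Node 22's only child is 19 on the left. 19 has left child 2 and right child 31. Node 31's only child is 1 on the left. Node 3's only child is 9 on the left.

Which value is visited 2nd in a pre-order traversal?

Pre-order visits the node, then its left subtree, then its right subtree.
Visit 35.
At 35: go left to 6.
  Visit 6.
  At 6: no left child.
  At 6: go right to 7.
    Visit 7.
    At 7: no left child.
    At 7: go right to 3.
      Visit 3.
      At 3: go left to 9.
        9 is a leaf — visit 9.
      At 3: no right child.
At 35: go right to 22.
  Visit 22.
  At 22: go left to 19.
    Visit 19.
    At 19: go left to 2.
      2 is a leaf — visit 2.
    At 19: go right to 31.
      Visit 31.
      At 31: go left to 1.
        1 is a leaf — visit 1.
      At 31: no right child.
  At 22: no right child.
Full pre-order sequence: 35, 6, 7, 3, 9, 22, 19, 2, 31, 1.

6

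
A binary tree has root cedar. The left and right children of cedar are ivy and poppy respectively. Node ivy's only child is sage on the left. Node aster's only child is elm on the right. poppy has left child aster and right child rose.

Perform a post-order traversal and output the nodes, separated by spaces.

sage ivy elm aster rose poppy cedar

Post-order visits the left subtree, then the right subtree, then the node.
At cedar: go left to ivy.
  At ivy: go left to sage.
    sage is a leaf — visit sage.
  At ivy: no right child.
  Visit ivy.
At cedar: go right to poppy.
  At poppy: go left to aster.
    At aster: no left child.
    At aster: go right to elm.
      elm is a leaf — visit elm.
    Visit aster.
  At poppy: go right to rose.
    rose is a leaf — visit rose.
  Visit poppy.
Visit cedar.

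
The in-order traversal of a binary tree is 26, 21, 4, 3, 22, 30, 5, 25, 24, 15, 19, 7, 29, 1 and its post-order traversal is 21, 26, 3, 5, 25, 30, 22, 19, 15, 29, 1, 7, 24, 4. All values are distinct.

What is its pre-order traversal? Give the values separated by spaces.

The last element of post-order is the root; it splits in-order into left and right subtrees.
Root 4: left subtree has 2 nodes {26, 21}, right has 11 {3, 22, 30, 5, 25, 24, 15, 19, 7, 29, 1}.
  Root 26: left subtree has 0 nodes { }, right has 1 {21}.
  Root 24: left subtree has 5 nodes {3, 22, 30, 5, 25}, right has 5 {15, 19, 7, 29, 1}.
    Root 22: left subtree has 1 node {3}, right has 3 {30, 5, 25}.
      Root 30: left subtree has 0 nodes { }, right has 2 {5, 25}.
        Root 25: left subtree has 1 node {5}, right has 0 { }.
    Root 7: left subtree has 2 nodes {15, 19}, right has 2 {29, 1}.
      Root 15: left subtree has 0 nodes { }, right has 1 {19}.
      Root 1: left subtree has 1 node {29}, right has 0 { }.

4 26 21 24 22 3 30 25 5 7 15 19 1 29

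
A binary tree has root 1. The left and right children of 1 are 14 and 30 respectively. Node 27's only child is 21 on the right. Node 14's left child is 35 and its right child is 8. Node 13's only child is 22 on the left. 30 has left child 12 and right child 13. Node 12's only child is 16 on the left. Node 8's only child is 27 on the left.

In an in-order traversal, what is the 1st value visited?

In-order visits the left subtree, then the node, then the right subtree.
At 1: go left to 14.
  At 14: go left to 35.
    35 is a leaf — visit 35.
  Visit 14.
  At 14: go right to 8.
    At 8: go left to 27.
      At 27: no left child.
      Visit 27.
      At 27: go right to 21.
        21 is a leaf — visit 21.
    Visit 8.
    At 8: no right child.
Visit 1.
At 1: go right to 30.
  At 30: go left to 12.
    At 12: go left to 16.
      16 is a leaf — visit 16.
    Visit 12.
    At 12: no right child.
  Visit 30.
  At 30: go right to 13.
    At 13: go left to 22.
      22 is a leaf — visit 22.
    Visit 13.
    At 13: no right child.
Full in-order sequence: 35, 14, 27, 21, 8, 1, 16, 12, 30, 22, 13.

35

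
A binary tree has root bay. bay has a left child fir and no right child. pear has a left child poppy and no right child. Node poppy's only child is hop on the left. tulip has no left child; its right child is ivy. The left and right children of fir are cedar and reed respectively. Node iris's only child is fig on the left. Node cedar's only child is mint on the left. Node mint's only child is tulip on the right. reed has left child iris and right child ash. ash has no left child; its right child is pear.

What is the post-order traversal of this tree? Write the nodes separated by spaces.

ivy tulip mint cedar fig iris hop poppy pear ash reed fir bay

Post-order visits the left subtree, then the right subtree, then the node.
At bay: go left to fir.
  At fir: go left to cedar.
    At cedar: go left to mint.
      At mint: no left child.
      At mint: go right to tulip.
        At tulip: no left child.
        At tulip: go right to ivy.
          ivy is a leaf — visit ivy.
        Visit tulip.
      Visit mint.
    At cedar: no right child.
    Visit cedar.
  At fir: go right to reed.
    At reed: go left to iris.
      At iris: go left to fig.
        fig is a leaf — visit fig.
      At iris: no right child.
      Visit iris.
    At reed: go right to ash.
      At ash: no left child.
      At ash: go right to pear.
        At pear: go left to poppy.
          At poppy: go left to hop.
            hop is a leaf — visit hop.
          At poppy: no right child.
          Visit poppy.
        At pear: no right child.
        Visit pear.
      Visit ash.
    Visit reed.
  Visit fir.
At bay: no right child.
Visit bay.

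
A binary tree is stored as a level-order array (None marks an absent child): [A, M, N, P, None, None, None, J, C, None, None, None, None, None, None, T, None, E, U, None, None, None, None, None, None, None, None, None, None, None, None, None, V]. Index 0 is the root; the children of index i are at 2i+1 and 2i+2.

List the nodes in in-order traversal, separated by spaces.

In-order visits the left subtree, then the node, then the right subtree.
At A: go left to M.
  At M: go left to P.
    At P: go left to J.
      At J: go left to T.
        At T: no left child.
        Visit T.
        At T: go right to V.
          V is a leaf — visit V.
      Visit J.
      At J: no right child.
    Visit P.
    At P: go right to C.
      At C: go left to E.
        E is a leaf — visit E.
      Visit C.
      At C: go right to U.
        U is a leaf — visit U.
  Visit M.
  At M: no right child.
Visit A.
At A: go right to N.
  N is a leaf — visit N.

T V J P E C U M A N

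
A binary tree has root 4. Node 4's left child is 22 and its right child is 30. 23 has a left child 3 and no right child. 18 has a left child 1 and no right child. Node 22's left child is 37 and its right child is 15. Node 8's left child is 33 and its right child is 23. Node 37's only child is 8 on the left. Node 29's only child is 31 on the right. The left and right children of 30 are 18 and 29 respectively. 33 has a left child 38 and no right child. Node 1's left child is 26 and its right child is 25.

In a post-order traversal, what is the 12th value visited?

Post-order visits the left subtree, then the right subtree, then the node.
At 4: go left to 22.
  At 22: go left to 37.
    At 37: go left to 8.
      At 8: go left to 33.
        At 33: go left to 38.
          38 is a leaf — visit 38.
        At 33: no right child.
        Visit 33.
      At 8: go right to 23.
        At 23: go left to 3.
          3 is a leaf — visit 3.
        At 23: no right child.
        Visit 23.
      Visit 8.
    At 37: no right child.
    Visit 37.
  At 22: go right to 15.
    15 is a leaf — visit 15.
  Visit 22.
At 4: go right to 30.
  At 30: go left to 18.
    At 18: go left to 1.
      At 1: go left to 26.
        26 is a leaf — visit 26.
      At 1: go right to 25.
        25 is a leaf — visit 25.
      Visit 1.
    At 18: no right child.
    Visit 18.
  At 30: go right to 29.
    At 29: no left child.
    At 29: go right to 31.
      31 is a leaf — visit 31.
    Visit 29.
  Visit 30.
Visit 4.
Full post-order sequence: 38, 33, 3, 23, 8, 37, 15, 22, 26, 25, 1, 18, 31, 29, 30, 4.

18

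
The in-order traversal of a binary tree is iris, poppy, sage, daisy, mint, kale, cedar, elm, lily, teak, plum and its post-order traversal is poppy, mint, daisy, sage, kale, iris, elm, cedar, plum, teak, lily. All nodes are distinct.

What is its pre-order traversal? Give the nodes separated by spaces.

The last element of post-order is the root; it splits in-order into left and right subtrees.
Root lily: left subtree has 8 nodes {iris, poppy, sage, daisy, mint, kale, cedar, elm}, right has 2 {teak, plum}.
  Root cedar: left subtree has 6 nodes {iris, poppy, sage, daisy, mint, kale}, right has 1 {elm}.
    Root iris: left subtree has 0 nodes { }, right has 5 {poppy, sage, daisy, mint, kale}.
      Root kale: left subtree has 4 nodes {poppy, sage, daisy, mint}, right has 0 { }.
        Root sage: left subtree has 1 node {poppy}, right has 2 {daisy, mint}.
          Root daisy: left subtree has 0 nodes { }, right has 1 {mint}.
  Root teak: left subtree has 0 nodes { }, right has 1 {plum}.

lily cedar iris kale sage poppy daisy mint elm teak plum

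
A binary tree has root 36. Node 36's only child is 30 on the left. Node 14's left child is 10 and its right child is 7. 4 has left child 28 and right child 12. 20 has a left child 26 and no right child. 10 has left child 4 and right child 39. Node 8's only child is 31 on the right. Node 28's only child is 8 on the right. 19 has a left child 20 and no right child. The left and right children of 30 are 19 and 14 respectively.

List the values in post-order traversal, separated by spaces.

Post-order visits the left subtree, then the right subtree, then the node.
At 36: go left to 30.
  At 30: go left to 19.
    At 19: go left to 20.
      At 20: go left to 26.
        26 is a leaf — visit 26.
      At 20: no right child.
      Visit 20.
    At 19: no right child.
    Visit 19.
  At 30: go right to 14.
    At 14: go left to 10.
      At 10: go left to 4.
        At 4: go left to 28.
          At 28: no left child.
          At 28: go right to 8.
            At 8: no left child.
            At 8: go right to 31.
              31 is a leaf — visit 31.
            Visit 8.
          Visit 28.
        At 4: go right to 12.
          12 is a leaf — visit 12.
        Visit 4.
      At 10: go right to 39.
        39 is a leaf — visit 39.
      Visit 10.
    At 14: go right to 7.
      7 is a leaf — visit 7.
    Visit 14.
  Visit 30.
At 36: no right child.
Visit 36.

26 20 19 31 8 28 12 4 39 10 7 14 30 36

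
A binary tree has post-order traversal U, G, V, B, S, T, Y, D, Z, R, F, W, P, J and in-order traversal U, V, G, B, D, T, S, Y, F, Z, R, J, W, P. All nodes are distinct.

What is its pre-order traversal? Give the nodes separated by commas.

The last element of post-order is the root; it splits in-order into left and right subtrees.
Root J: left subtree has 11 nodes {U, V, G, B, D, T, S, Y, F, Z, R}, right has 2 {W, P}.
  Root F: left subtree has 8 nodes {U, V, G, B, D, T, S, Y}, right has 2 {Z, R}.
    Root D: left subtree has 4 nodes {U, V, G, B}, right has 3 {T, S, Y}.
      Root B: left subtree has 3 nodes {U, V, G}, right has 0 { }.
        Root V: left subtree has 1 node {U}, right has 1 {G}.
      Root Y: left subtree has 2 nodes {T, S}, right has 0 { }.
        Root T: left subtree has 0 nodes { }, right has 1 {S}.
    Root R: left subtree has 1 node {Z}, right has 0 { }.
  Root P: left subtree has 1 node {W}, right has 0 { }.

J, F, D, B, V, U, G, Y, T, S, R, Z, P, W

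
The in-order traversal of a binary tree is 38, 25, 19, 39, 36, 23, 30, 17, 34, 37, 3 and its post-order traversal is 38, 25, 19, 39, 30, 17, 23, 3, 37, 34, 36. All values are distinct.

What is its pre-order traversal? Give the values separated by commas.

The last element of post-order is the root; it splits in-order into left and right subtrees.
Root 36: left subtree has 4 nodes {38, 25, 19, 39}, right has 6 {23, 30, 17, 34, 37, 3}.
  Root 39: left subtree has 3 nodes {38, 25, 19}, right has 0 { }.
    Root 19: left subtree has 2 nodes {38, 25}, right has 0 { }.
      Root 25: left subtree has 1 node {38}, right has 0 { }.
  Root 34: left subtree has 3 nodes {23, 30, 17}, right has 2 {37, 3}.
    Root 23: left subtree has 0 nodes { }, right has 2 {30, 17}.
      Root 17: left subtree has 1 node {30}, right has 0 { }.
    Root 37: left subtree has 0 nodes { }, right has 1 {3}.

36, 39, 19, 25, 38, 34, 23, 17, 30, 37, 3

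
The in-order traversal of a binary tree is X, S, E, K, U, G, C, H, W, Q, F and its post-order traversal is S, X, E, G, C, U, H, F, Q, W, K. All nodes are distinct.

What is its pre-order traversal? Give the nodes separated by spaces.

The last element of post-order is the root; it splits in-order into left and right subtrees.
Root K: left subtree has 3 nodes {X, S, E}, right has 7 {U, G, C, H, W, Q, F}.
  Root E: left subtree has 2 nodes {X, S}, right has 0 { }.
    Root X: left subtree has 0 nodes { }, right has 1 {S}.
  Root W: left subtree has 4 nodes {U, G, C, H}, right has 2 {Q, F}.
    Root H: left subtree has 3 nodes {U, G, C}, right has 0 { }.
      Root U: left subtree has 0 nodes { }, right has 2 {G, C}.
        Root C: left subtree has 1 node {G}, right has 0 { }.
    Root Q: left subtree has 0 nodes { }, right has 1 {F}.

K E X S W H U C G Q F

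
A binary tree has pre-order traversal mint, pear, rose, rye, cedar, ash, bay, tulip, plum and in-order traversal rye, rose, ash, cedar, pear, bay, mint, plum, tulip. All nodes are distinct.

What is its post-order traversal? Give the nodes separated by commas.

The first element of pre-order is the root; it splits in-order into left and right subtrees.
Root mint: left subtree has 6 nodes {rye, rose, ash, cedar, pear, bay}, right has 2 {plum, tulip}.
  Root pear: left subtree has 4 nodes {rye, rose, ash, cedar}, right has 1 {bay}.
    Root rose: left subtree has 1 node {rye}, right has 2 {ash, cedar}.
      Root cedar: left subtree has 1 node {ash}, right has 0 { }.
  Root tulip: left subtree has 1 node {plum}, right has 0 { }.

rye, ash, cedar, rose, bay, pear, plum, tulip, mint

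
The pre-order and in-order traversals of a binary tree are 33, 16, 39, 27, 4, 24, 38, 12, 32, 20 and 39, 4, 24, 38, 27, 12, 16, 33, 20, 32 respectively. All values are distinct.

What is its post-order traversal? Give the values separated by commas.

38, 24, 4, 12, 27, 39, 16, 20, 32, 33

The first element of pre-order is the root; it splits in-order into left and right subtrees.
Root 33: left subtree has 7 nodes {39, 4, 24, 38, 27, 12, 16}, right has 2 {20, 32}.
  Root 16: left subtree has 6 nodes {39, 4, 24, 38, 27, 12}, right has 0 { }.
    Root 39: left subtree has 0 nodes { }, right has 5 {4, 24, 38, 27, 12}.
      Root 27: left subtree has 3 nodes {4, 24, 38}, right has 1 {12}.
        Root 4: left subtree has 0 nodes { }, right has 2 {24, 38}.
          Root 24: left subtree has 0 nodes { }, right has 1 {38}.
  Root 32: left subtree has 1 node {20}, right has 0 { }.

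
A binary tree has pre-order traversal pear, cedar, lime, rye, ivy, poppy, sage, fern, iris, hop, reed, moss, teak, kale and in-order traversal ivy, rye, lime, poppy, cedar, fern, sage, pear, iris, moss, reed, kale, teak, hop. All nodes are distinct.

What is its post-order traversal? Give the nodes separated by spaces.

ivy rye poppy lime fern sage cedar moss kale teak reed hop iris pear

The first element of pre-order is the root; it splits in-order into left and right subtrees.
Root pear: left subtree has 7 nodes {ivy, rye, lime, poppy, cedar, fern, sage}, right has 6 {iris, moss, reed, kale, teak, hop}.
  Root cedar: left subtree has 4 nodes {ivy, rye, lime, poppy}, right has 2 {fern, sage}.
    Root lime: left subtree has 2 nodes {ivy, rye}, right has 1 {poppy}.
      Root rye: left subtree has 1 node {ivy}, right has 0 { }.
    Root sage: left subtree has 1 node {fern}, right has 0 { }.
  Root iris: left subtree has 0 nodes { }, right has 5 {moss, reed, kale, teak, hop}.
    Root hop: left subtree has 4 nodes {moss, reed, kale, teak}, right has 0 { }.
      Root reed: left subtree has 1 node {moss}, right has 2 {kale, teak}.
        Root teak: left subtree has 1 node {kale}, right has 0 { }.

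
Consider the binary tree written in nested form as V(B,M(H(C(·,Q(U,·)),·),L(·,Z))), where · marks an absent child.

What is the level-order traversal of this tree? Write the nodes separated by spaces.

Level-order visits nodes level by level from the root, left to right within each level.
Level 0: V
Level 1: B, M
Level 2: H, L
Level 3: C, Z
Level 4: Q
Level 5: U

V B M H L C Z Q U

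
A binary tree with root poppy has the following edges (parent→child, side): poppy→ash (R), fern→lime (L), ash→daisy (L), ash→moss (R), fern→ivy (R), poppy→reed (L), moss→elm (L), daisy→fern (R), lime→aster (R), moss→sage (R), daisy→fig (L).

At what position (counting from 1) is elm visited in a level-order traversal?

Level-order visits nodes level by level from the root, left to right within each level.
Level 0: poppy
Level 1: reed, ash
Level 2: daisy, moss
Level 3: fig, fern, elm, sage
Level 4: lime, ivy
Level 5: aster
Full level-order sequence: poppy, reed, ash, daisy, moss, fig, fern, elm, sage, lime, ivy, aster.

8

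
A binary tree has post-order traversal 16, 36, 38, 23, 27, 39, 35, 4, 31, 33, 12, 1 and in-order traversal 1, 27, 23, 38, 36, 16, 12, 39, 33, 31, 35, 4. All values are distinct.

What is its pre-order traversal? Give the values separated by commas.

1, 12, 27, 23, 38, 36, 16, 33, 39, 31, 4, 35

The last element of post-order is the root; it splits in-order into left and right subtrees.
Root 1: left subtree has 0 nodes { }, right has 11 {27, 23, 38, 36, 16, 12, 39, 33, 31, 35, 4}.
  Root 12: left subtree has 5 nodes {27, 23, 38, 36, 16}, right has 5 {39, 33, 31, 35, 4}.
    Root 27: left subtree has 0 nodes { }, right has 4 {23, 38, 36, 16}.
      Root 23: left subtree has 0 nodes { }, right has 3 {38, 36, 16}.
        Root 38: left subtree has 0 nodes { }, right has 2 {36, 16}.
          Root 36: left subtree has 0 nodes { }, right has 1 {16}.
    Root 33: left subtree has 1 node {39}, right has 3 {31, 35, 4}.
      Root 31: left subtree has 0 nodes { }, right has 2 {35, 4}.
        Root 4: left subtree has 1 node {35}, right has 0 { }.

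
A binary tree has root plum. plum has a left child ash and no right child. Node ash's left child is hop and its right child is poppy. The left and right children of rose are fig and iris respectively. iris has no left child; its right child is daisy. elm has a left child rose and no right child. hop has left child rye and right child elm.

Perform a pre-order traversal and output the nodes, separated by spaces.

Pre-order visits the node, then its left subtree, then its right subtree.
Visit plum.
At plum: go left to ash.
  Visit ash.
  At ash: go left to hop.
    Visit hop.
    At hop: go left to rye.
      rye is a leaf — visit rye.
    At hop: go right to elm.
      Visit elm.
      At elm: go left to rose.
        Visit rose.
        At rose: go left to fig.
          fig is a leaf — visit fig.
        At rose: go right to iris.
          Visit iris.
          At iris: no left child.
          At iris: go right to daisy.
            daisy is a leaf — visit daisy.
      At elm: no right child.
  At ash: go right to poppy.
    poppy is a leaf — visit poppy.
At plum: no right child.

plum ash hop rye elm rose fig iris daisy poppy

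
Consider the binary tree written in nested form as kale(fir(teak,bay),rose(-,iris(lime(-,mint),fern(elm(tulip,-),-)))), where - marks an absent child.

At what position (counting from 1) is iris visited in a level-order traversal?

Level-order visits nodes level by level from the root, left to right within each level.
Level 0: kale
Level 1: fir, rose
Level 2: teak, bay, iris
Level 3: lime, fern
Level 4: mint, elm
Level 5: tulip
Full level-order sequence: kale, fir, rose, teak, bay, iris, lime, fern, mint, elm, tulip.

6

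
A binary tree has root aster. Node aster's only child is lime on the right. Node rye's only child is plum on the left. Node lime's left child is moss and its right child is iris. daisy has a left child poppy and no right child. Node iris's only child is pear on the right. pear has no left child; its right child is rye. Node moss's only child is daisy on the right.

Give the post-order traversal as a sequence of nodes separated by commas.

poppy, daisy, moss, plum, rye, pear, iris, lime, aster

Post-order visits the left subtree, then the right subtree, then the node.
At aster: no left child.
At aster: go right to lime.
  At lime: go left to moss.
    At moss: no left child.
    At moss: go right to daisy.
      At daisy: go left to poppy.
        poppy is a leaf — visit poppy.
      At daisy: no right child.
      Visit daisy.
    Visit moss.
  At lime: go right to iris.
    At iris: no left child.
    At iris: go right to pear.
      At pear: no left child.
      At pear: go right to rye.
        At rye: go left to plum.
          plum is a leaf — visit plum.
        At rye: no right child.
        Visit rye.
      Visit pear.
    Visit iris.
  Visit lime.
Visit aster.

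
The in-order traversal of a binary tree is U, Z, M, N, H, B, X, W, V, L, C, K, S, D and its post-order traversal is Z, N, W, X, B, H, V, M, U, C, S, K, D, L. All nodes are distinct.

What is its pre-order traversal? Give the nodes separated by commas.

The last element of post-order is the root; it splits in-order into left and right subtrees.
Root L: left subtree has 9 nodes {U, Z, M, N, H, B, X, W, V}, right has 4 {C, K, S, D}.
  Root U: left subtree has 0 nodes { }, right has 8 {Z, M, N, H, B, X, W, V}.
    Root M: left subtree has 1 node {Z}, right has 6 {N, H, B, X, W, V}.
      Root V: left subtree has 5 nodes {N, H, B, X, W}, right has 0 { }.
        Root H: left subtree has 1 node {N}, right has 3 {B, X, W}.
          Root B: left subtree has 0 nodes { }, right has 2 {X, W}.
            Root X: left subtree has 0 nodes { }, right has 1 {W}.
  Root D: left subtree has 3 nodes {C, K, S}, right has 0 { }.
    Root K: left subtree has 1 node {C}, right has 1 {S}.

L, U, M, Z, V, H, N, B, X, W, D, K, C, S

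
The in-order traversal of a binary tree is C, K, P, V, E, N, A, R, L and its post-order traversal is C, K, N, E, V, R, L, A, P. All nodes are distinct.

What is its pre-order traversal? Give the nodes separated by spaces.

The last element of post-order is the root; it splits in-order into left and right subtrees.
Root P: left subtree has 2 nodes {C, K}, right has 6 {V, E, N, A, R, L}.
  Root K: left subtree has 1 node {C}, right has 0 { }.
  Root A: left subtree has 3 nodes {V, E, N}, right has 2 {R, L}.
    Root V: left subtree has 0 nodes { }, right has 2 {E, N}.
      Root E: left subtree has 0 nodes { }, right has 1 {N}.
    Root L: left subtree has 1 node {R}, right has 0 { }.

P K C A V E N L R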